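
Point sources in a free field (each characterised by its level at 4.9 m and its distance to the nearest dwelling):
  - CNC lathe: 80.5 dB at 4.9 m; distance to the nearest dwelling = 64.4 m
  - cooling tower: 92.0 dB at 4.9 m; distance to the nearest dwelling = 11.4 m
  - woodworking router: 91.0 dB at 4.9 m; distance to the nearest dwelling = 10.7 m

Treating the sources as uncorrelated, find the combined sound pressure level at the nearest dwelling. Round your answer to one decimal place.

87.5 dB

Apply inverse-square spreading to bring every level to the receiver, then sum 10^(L/10).
CNC lathe: 80.5 − 20·log₁₀(64.4/4.9) = 80.5 − 22.37 = 58.13 dB.
cooling tower: 92.0 − 20·log₁₀(11.4/4.9) = 92.0 − 7.33 = 84.67 dB.
woodworking router: 91.0 − 20·log₁₀(10.7/4.9) = 91.0 − 6.78 = 84.22 dB.
Σ 10^(L/10) = 5.575e+08 → L_total = 10·log₁₀(5.575e+08) = 87.46 dB.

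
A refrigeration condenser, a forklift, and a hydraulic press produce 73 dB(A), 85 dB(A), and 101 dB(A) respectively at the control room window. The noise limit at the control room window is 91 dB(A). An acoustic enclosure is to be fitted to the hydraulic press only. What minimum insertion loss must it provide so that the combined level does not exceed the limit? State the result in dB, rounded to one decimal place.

11.3 dB

The untreated sources together contribute 10^(73/10) + 10^(85/10) = 3.362e+08, i.e. 85.27 dB(A).
To meet 91 dB(A) overall, the treated hydraulic press may contribute at most 10^(91/10) − 3.362e+08 = 9.227e+08, i.e. 89.65 dB(A).
Required insertion loss = 101 − 89.65 = 11.35 dB.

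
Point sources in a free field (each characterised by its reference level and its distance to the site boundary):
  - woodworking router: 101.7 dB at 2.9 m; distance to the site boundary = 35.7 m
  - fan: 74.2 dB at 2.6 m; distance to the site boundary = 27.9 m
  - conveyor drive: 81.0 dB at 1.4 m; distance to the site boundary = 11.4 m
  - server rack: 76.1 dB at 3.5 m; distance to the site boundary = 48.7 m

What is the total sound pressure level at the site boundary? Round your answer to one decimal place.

80.0 dB

Apply inverse-square spreading to bring every level to the receiver, then sum 10^(L/10).
woodworking router: 101.7 − 20·log₁₀(35.7/2.9) = 101.7 − 21.81 = 79.89 dB.
fan: 74.2 − 20·log₁₀(27.9/2.6) = 74.2 − 20.61 = 53.59 dB.
conveyor drive: 81.0 − 20·log₁₀(11.4/1.4) = 81.0 − 18.22 = 62.78 dB.
server rack: 76.1 − 20·log₁₀(48.7/3.5) = 76.1 − 22.87 = 53.23 dB.
Σ 10^(L/10) = 9.994e+07 → L_total = 10·log₁₀(9.994e+07) = 80.00 dB.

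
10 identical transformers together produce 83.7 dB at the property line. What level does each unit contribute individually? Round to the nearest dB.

74 dB

10 equal contributions raise the level by 10·log₁₀ 10 = 10.000 dB, so each unit alone gives 83.7 − 10.000.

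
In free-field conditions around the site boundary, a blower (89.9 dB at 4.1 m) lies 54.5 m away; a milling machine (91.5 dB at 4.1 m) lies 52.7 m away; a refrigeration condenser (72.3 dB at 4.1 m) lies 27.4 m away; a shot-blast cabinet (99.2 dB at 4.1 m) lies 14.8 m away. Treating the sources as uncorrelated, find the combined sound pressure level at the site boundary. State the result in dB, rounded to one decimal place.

88.1 dB

Apply inverse-square spreading to bring every level to the receiver, then sum 10^(L/10).
blower: 89.9 − 20·log₁₀(54.5/4.1) = 89.9 − 22.47 = 67.43 dB.
milling machine: 91.5 − 20·log₁₀(52.7/4.1) = 91.5 − 22.18 = 69.32 dB.
refrigeration condenser: 72.3 − 20·log₁₀(27.4/4.1) = 72.3 − 16.50 = 55.80 dB.
shot-blast cabinet: 99.2 − 20·log₁₀(14.8/4.1) = 99.2 − 11.15 = 88.05 dB.
Σ 10^(L/10) = 6.528e+08 → L_total = 10·log₁₀(6.528e+08) = 88.15 dB.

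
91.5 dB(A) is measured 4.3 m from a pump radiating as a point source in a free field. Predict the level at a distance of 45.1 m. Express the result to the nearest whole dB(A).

Point-source attenuation: ΔL = 20·log₁₀(r₂/r₁) = 20·log₁₀(45.1/4.3) = 20.414 dB.
L₂ = 91.5 − 20·log₁₀(45.1/4.3) = 91.5 − 20.414 = 71.09 dB(A).

71 dB(A)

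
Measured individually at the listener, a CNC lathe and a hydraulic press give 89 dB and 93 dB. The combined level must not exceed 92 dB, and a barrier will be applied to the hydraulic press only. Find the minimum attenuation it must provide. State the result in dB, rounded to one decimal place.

Fixed contribution from the other source: Σ 10^(L/10) = 10^(89/10) = 7.943e+08 (89.00 dB).
To meet 92 dB overall, the treated hydraulic press may contribute at most 10^(92/10) − 7.943e+08 = 7.906e+08, i.e. 88.98 dB.
Required insertion loss = 93 − 88.98 = 4.02 dB.

4.0 dB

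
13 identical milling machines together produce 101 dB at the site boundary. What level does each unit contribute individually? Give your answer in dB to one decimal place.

89.9 dB

Dividing the total intensity by 13 lowers the level by 10·log₁₀ 13 = 11.139 dB: L₁ = 101 − 11.139.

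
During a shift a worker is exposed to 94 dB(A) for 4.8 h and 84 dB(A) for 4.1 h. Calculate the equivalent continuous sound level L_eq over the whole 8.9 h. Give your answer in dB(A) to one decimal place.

L_eq = 10·log₁₀[(1/T)·Σ tᵢ·10^(Lᵢ/10)] with T = 8.9 h.
Σ tᵢ·10^(Lᵢ/10) = 4.8·10^(94/10) + 4.1·10^(84/10) = 1.309e+10.
L_eq = 10·log₁₀(1.309e+10/8.9) = 91.67 dB(A).

91.7 dB(A)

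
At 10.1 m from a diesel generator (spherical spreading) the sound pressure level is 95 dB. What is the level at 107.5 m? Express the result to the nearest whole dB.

Point-source attenuation: ΔL = 20·log₁₀(r₂/r₁) = 20·log₁₀(107.5/10.1) = 20.542 dB.
L₂ = 95 − 20·log₁₀(107.5/10.1) = 95 − 20.542 = 74.46 dB.

74 dB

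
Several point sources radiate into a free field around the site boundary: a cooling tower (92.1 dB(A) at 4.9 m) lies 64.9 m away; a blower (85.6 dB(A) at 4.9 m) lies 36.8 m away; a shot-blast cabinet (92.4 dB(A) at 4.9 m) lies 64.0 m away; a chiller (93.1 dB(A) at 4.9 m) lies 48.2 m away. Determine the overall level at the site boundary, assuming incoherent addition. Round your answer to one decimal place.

76.7 dB(A)

Propagate each source to the receiver with L = L_ref − 20·log₁₀(r/r_ref), then add intensities.
cooling tower: 92.1 − 20·log₁₀(64.9/4.9) = 92.1 − 22.44 = 69.66 dB(A).
blower: 85.6 − 20·log₁₀(36.8/4.9) = 85.6 − 17.51 = 68.09 dB(A).
shot-blast cabinet: 92.4 − 20·log₁₀(64.0/4.9) = 92.4 − 22.32 = 70.08 dB(A).
chiller: 93.1 − 20·log₁₀(48.2/4.9) = 93.1 − 19.86 = 73.24 dB(A).
Σ 10^(L/10) = 4.697e+07 → L_total = 10·log₁₀(4.697e+07) = 76.72 dB(A).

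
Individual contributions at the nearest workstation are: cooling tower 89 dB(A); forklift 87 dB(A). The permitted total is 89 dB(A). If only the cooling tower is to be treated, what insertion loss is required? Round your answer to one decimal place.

4.3 dB

The untreated sources together contribute 10^(87/10) = 5.012e+08, i.e. 87.00 dB(A).
The limit corresponds to 10^(89/10) = 7.943e+08; subtracting the fixed part leaves 2.931e+08 for the cooling tower, i.e. 84.67 dB(A).
So the cooling tower must be reduced from 89 to 84.67 dB(A): IL = 4.33 dB.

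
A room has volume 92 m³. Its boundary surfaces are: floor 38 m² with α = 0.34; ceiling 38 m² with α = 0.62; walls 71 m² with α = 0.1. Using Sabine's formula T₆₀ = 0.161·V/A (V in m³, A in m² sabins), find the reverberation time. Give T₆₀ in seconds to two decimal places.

Total absorption A = 38·0.34 + 38·0.62 + 71·0.1 = 43.58 m² sabins.
T₆₀ = 0.161 × 92 / 43.58 = 0.340 s.

0.34 s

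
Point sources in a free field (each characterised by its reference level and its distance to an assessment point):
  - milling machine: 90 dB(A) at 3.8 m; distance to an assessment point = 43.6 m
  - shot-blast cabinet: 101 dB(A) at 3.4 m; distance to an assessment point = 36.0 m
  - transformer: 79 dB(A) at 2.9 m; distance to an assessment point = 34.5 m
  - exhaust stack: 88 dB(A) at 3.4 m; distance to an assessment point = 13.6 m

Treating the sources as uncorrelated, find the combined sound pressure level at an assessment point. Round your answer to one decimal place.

Apply inverse-square spreading to bring every level to the receiver, then sum 10^(L/10).
milling machine: 90 − 20·log₁₀(43.6/3.8) = 90 − 21.19 = 68.81 dB(A).
shot-blast cabinet: 101 − 20·log₁₀(36.0/3.4) = 101 − 20.50 = 80.50 dB(A).
transformer: 79 − 20·log₁₀(34.5/2.9) = 79 − 21.51 = 57.49 dB(A).
exhaust stack: 88 − 20·log₁₀(13.6/3.4) = 88 − 12.04 = 75.96 dB(A).
Σ 10^(L/10) = 1.599e+08 → L_total = 10·log₁₀(1.599e+08) = 82.04 dB(A).

82.0 dB(A)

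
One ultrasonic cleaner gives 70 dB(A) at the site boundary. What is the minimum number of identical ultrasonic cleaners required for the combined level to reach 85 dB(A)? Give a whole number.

Need L₁ + 10·log₁₀ N ≥ 85, i.e. log₁₀ N ≥ 1.50.
N ≥ 10^(15.0/10) = 31.623, so N = 32.

32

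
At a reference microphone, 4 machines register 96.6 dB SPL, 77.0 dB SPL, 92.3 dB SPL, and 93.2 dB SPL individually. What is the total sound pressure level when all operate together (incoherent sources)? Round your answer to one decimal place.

Incoherent sources combine by intensity addition: L_total = 10·log₁₀(Σ 10^(L_i/10)).
Σ 10^(L/10) = 10^(96.6/10) + 10^(77.0/10) + 10^(92.3/10) + 10^(93.2/10) = 8.409e+09.
L_total = 10·log₁₀(8.409e+09) = 99.25 dB SPL.

99.2 dB SPL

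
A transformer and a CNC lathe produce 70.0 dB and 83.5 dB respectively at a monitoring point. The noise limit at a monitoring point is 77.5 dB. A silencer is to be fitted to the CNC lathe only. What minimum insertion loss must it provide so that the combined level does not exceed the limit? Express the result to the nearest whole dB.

The untreated sources together contribute 10^(70.0/10) = 1.000e+07, i.e. 70.00 dB.
The limit corresponds to 10^(77.5/10) = 5.623e+07; subtracting the fixed part leaves 4.623e+07 for the CNC lathe, i.e. 76.65 dB.
Required insertion loss = 83.5 − 76.65 = 6.85 dB.

7 dB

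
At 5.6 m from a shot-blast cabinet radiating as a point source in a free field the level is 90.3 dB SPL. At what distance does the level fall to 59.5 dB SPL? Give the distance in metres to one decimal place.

Point-source spreading drops the level by 20·log₁₀(r₂/r₁); inverting, r₂/r₁ = 10^(ΔL/20).
r₂ = 5.6·10^((90.3−59.5)/20) = 5.6·10^(30.8/20) = 194.17 m.

194.2 m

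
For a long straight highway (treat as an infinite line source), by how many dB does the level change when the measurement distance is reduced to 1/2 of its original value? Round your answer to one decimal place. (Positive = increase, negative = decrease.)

+3.0 dB

A line source loses 3 dB per doubling of distance; generally ΔL = −10·log₁₀(r₂/r₁).
ΔL = −10·log₁₀(0.5) = +3.01 dB.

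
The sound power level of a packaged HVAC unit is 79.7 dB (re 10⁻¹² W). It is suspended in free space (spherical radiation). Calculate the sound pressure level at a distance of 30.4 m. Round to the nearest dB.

39 dB

Free-field spherical radiation: L_p = L_w − 10·log₁₀(4π·r²), r = 30.4 m.
4π·r² = 1.161e+04 m², 10·log₁₀ of that is 40.650 dB.
L_p = 79.7 − 40.650 = 39.05 dB.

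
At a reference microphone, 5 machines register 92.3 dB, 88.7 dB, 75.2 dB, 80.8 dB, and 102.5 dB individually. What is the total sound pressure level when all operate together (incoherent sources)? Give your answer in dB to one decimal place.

For uncorrelated sources the intensities add, so convert each level to linear form, sum, and take 10·log₁₀ of the total.
Σ 10^(L/10) = 10^(92.3/10) + 10^(88.7/10) + 10^(75.2/10) + 10^(80.8/10) + 10^(102.5/10) = 2.038e+10.
L_total = 10·log₁₀(2.038e+10) = 103.09 dB.

103.1 dB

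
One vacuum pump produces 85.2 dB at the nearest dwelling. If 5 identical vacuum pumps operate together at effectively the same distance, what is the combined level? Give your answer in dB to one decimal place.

N identical incoherent sources raise the level by 10·log₁₀ N.
L_total = 85.2 + 10·log₁₀(5) = 85.2 + 6.990 = 92.19 dB.

92.2 dB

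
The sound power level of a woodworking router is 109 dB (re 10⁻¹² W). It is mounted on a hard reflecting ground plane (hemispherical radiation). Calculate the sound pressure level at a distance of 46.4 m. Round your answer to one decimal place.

67.7 dB

L_p = L_w − 10·log₁₀(2π·r²) with r = 46.4 m.
2π·r² = 1.353e+04 m², 10·log₁₀ of that is 41.312 dB.
L_p = 109 − 41.312 = 67.69 dB.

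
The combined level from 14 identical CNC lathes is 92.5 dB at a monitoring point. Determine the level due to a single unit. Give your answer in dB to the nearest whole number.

For N identical incoherent sources L_total = L₁ + 10·log₁₀ N, so L₁ = 92.5 − 10·log₁₀(14) = 92.5 − 11.461.

81 dB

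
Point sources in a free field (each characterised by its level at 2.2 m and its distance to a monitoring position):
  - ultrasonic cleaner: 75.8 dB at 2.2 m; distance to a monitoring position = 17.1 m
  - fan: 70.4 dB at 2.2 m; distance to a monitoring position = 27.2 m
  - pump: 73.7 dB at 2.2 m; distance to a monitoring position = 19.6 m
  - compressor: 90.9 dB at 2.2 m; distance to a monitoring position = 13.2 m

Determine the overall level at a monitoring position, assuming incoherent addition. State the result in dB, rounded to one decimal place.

First find each source's level at the receiver (point-source: −20·log₁₀(r/r_ref)), then combine on an intensity basis.
ultrasonic cleaner: 75.8 − 20·log₁₀(17.1/2.2) = 75.8 − 17.81 = 57.99 dB.
fan: 70.4 − 20·log₁₀(27.2/2.2) = 70.4 − 21.84 = 48.56 dB.
pump: 73.7 − 20·log₁₀(19.6/2.2) = 73.7 − 19.00 = 54.70 dB.
compressor: 90.9 − 20·log₁₀(13.2/2.2) = 90.9 − 15.56 = 75.34 dB.
Σ 10^(L/10) = 3.517e+07 → L_total = 10·log₁₀(3.517e+07) = 75.46 dB.

75.5 dB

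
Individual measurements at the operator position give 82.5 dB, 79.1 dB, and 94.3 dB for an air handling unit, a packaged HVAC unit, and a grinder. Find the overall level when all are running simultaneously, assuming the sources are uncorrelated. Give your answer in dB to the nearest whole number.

95 dB

Incoherent sources combine by intensity addition: L_total = 10·log₁₀(Σ 10^(L_i/10)).
Σ 10^(L/10) = 10^(82.5/10) + 10^(79.1/10) + 10^(94.3/10) = 2.951e+09.
L_total = 10·log₁₀(2.951e+09) = 94.70 dB.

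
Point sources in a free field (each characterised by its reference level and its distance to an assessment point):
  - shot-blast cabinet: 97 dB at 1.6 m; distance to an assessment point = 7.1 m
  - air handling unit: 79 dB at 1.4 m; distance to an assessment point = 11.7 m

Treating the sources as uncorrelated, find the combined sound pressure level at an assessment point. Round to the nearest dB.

Propagate each source to the receiver with L = L_ref − 20·log₁₀(r/r_ref), then add intensities.
shot-blast cabinet: 97 − 20·log₁₀(7.1/1.6) = 97 − 12.94 = 84.06 dB.
air handling unit: 79 − 20·log₁₀(11.7/1.4) = 79 − 18.44 = 60.56 dB.
Σ 10^(L/10) = 2.557e+08 → L_total = 10·log₁₀(2.557e+08) = 84.08 dB.

84 dB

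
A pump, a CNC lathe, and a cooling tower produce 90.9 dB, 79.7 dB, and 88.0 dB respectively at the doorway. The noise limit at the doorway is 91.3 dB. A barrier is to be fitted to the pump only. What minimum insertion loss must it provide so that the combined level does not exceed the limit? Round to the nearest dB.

Everything except the pump sums to 10^(79.7/10) + 10^(88.0/10) = 7.243e+08 in linear terms, 88.60 dB.
To meet 91.3 dB overall, the treated pump may contribute at most 10^(91.3/10) − 7.243e+08 = 6.247e+08, i.e. 87.96 dB.
Required insertion loss = 90.9 − 87.96 = 2.94 dB.

3 dB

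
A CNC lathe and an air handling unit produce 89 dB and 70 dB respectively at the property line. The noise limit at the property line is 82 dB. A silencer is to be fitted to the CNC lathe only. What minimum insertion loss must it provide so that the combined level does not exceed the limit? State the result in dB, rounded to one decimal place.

7.3 dB

The untreated sources together contribute 10^(70/10) = 1.000e+07, i.e. 70.00 dB.
To meet 82 dB overall, the treated CNC lathe may contribute at most 10^(82/10) − 1.000e+07 = 1.485e+08, i.e. 81.72 dB.
Required insertion loss = 89 − 81.72 = 7.28 dB.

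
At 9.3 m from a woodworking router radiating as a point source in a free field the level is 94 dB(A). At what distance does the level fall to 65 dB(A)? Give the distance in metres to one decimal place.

Point-source spreading drops the level by 20·log₁₀(r₂/r₁); inverting, r₂/r₁ = 10^(ΔL/20).
r₂ = 9.3·10^((94−65)/20) = 9.3·10^(29.0/20) = 262.11 m.

262.1 m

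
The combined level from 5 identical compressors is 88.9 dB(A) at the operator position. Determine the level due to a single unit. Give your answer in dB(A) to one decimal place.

5 equal contributions raise the level by 10·log₁₀ 5 = 6.990 dB, so each unit alone gives 88.9 − 6.990.

81.9 dB(A)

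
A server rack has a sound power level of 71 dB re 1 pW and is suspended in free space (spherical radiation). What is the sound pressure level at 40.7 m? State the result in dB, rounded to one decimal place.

27.8 dB

The power spreads over a sphere of area 4π·r², so L_p = L_w − 10·log₁₀(4π·r²).
4π·r² = 2.082e+04 m², 10·log₁₀ of that is 43.184 dB.
L_p = 71 − 43.184 = 27.82 dB.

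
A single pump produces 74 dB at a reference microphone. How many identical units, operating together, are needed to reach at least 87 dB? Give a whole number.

20

Need L₁ + 10·log₁₀ N ≥ 87, i.e. log₁₀ N ≥ 1.30.
N ≥ 10^(13.0/10) = 19.953, so N = 20.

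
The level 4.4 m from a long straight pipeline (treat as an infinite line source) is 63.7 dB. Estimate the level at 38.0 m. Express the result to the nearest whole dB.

Cylindrical spreading from a line source gives a 10·log₁₀(r₂/r₁) drop.
L₂ = 63.7 − 10·log₁₀(38.0/4.4) = 63.7 − 9.363 = 54.34 dB.

54 dB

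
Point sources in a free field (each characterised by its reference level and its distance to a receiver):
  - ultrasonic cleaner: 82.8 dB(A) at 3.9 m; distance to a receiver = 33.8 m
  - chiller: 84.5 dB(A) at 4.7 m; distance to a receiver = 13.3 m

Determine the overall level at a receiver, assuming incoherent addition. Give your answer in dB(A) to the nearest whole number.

Propagate each source to the receiver with L = L_ref − 20·log₁₀(r/r_ref), then add intensities.
ultrasonic cleaner: 82.8 − 20·log₁₀(33.8/3.9) = 82.8 − 18.76 = 64.04 dB(A).
chiller: 84.5 − 20·log₁₀(13.3/4.7) = 84.5 − 9.04 = 75.46 dB(A).
Σ 10^(L/10) = 3.773e+07 → L_total = 10·log₁₀(3.773e+07) = 75.77 dB(A).

76 dB(A)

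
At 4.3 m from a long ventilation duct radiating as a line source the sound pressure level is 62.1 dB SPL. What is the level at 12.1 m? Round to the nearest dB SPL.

Line-source attenuation: ΔL = 10·log₁₀(r₂/r₁) = 10·log₁₀(12.1/4.3) = 4.493 dB.
L₂ = 62.1 − 10·log₁₀(12.1/4.3) = 62.1 − 4.493 = 57.61 dB SPL.

58 dB SPL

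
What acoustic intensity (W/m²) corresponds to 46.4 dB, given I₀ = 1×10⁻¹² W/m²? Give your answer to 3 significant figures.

4.37e-08 W/m²

I/I₀ = 10^(46.4/10) = 4.365e+04, so I = 4.365e+04 × 10⁻¹² W/m².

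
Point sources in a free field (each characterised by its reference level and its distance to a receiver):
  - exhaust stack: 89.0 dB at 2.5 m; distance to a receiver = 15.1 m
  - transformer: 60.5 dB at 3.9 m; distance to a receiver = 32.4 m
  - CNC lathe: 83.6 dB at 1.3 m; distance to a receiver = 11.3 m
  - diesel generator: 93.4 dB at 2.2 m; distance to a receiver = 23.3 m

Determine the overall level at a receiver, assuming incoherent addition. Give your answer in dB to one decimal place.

Apply inverse-square spreading to bring every level to the receiver, then sum 10^(L/10).
exhaust stack: 89.0 − 20·log₁₀(15.1/2.5) = 89.0 − 15.62 = 73.38 dB.
transformer: 60.5 − 20·log₁₀(32.4/3.9) = 60.5 − 18.39 = 42.11 dB.
CNC lathe: 83.6 − 20·log₁₀(11.3/1.3) = 83.6 − 18.78 = 64.82 dB.
diesel generator: 93.4 − 20·log₁₀(23.3/2.2) = 93.4 − 20.50 = 72.90 dB.
Σ 10^(L/10) = 4.433e+07 → L_total = 10·log₁₀(4.433e+07) = 76.47 dB.

76.5 dB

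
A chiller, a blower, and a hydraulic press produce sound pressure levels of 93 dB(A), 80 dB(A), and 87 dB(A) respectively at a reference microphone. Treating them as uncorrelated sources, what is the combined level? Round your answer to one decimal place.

94.1 dB(A)

For uncorrelated sources the intensities add, so convert each level to linear form, sum, and take 10·log₁₀ of the total.
Σ 10^(L/10) = 10^(93/10) + 10^(80/10) + 10^(87/10) = 2.596e+09.
L_total = 10·log₁₀(2.596e+09) = 94.14 dB(A).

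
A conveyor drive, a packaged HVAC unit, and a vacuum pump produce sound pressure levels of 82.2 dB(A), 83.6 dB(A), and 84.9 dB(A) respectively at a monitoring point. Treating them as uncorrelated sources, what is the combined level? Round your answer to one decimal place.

Incoherent sources combine by intensity addition: L_total = 10·log₁₀(Σ 10^(L_i/10)).
Σ 10^(L/10) = 10^(82.2/10) + 10^(83.6/10) + 10^(84.9/10) = 7.041e+08.
L_total = 10·log₁₀(7.041e+08) = 88.48 dB(A).

88.5 dB(A)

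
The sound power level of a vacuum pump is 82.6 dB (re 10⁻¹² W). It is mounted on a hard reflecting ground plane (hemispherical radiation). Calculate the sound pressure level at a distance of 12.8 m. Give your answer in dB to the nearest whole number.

52 dB

Free-field hemispherical radiation: L_p = L_w − 10·log₁₀(2π·r²), r = 12.8 m.
2π·r² = 1029 m², 10·log₁₀ of that is 30.126 dB.
L_p = 82.6 − 30.126 = 52.47 dB.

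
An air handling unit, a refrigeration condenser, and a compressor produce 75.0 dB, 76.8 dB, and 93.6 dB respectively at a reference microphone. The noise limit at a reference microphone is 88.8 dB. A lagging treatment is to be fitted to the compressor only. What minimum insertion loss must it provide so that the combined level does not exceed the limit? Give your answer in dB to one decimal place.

5.3 dB

Fixed contribution from the other sources: Σ 10^(L/10) = 10^(75.0/10) + 10^(76.8/10) = 7.949e+07 (79.00 dB).
The limit corresponds to 10^(88.8/10) = 7.586e+08; subtracting the fixed part leaves 6.791e+08 for the compressor, i.e. 88.32 dB.
So the compressor must be reduced from 93.6 to 88.32 dB: IL = 5.28 dB.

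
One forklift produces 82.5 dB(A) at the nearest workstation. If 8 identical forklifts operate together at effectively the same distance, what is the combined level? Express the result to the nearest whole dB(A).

92 dB(A)

With 8 equal, uncorrelated contributions the intensity is 8× that of one unit, giving a rise of 10·log₁₀ 8.
L_total = 82.5 + 10·log₁₀(8) = 82.5 + 9.031 = 91.53 dB(A).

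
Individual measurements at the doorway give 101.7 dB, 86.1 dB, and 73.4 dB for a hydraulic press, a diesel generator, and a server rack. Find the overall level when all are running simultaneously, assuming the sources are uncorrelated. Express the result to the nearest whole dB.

Incoherent sources combine by intensity addition: L_total = 10·log₁₀(Σ 10^(L_i/10)).
Σ 10^(L/10) = 10^(101.7/10) + 10^(86.1/10) + 10^(73.4/10) = 1.522e+10.
L_total = 10·log₁₀(1.522e+10) = 101.82 dB.

102 dB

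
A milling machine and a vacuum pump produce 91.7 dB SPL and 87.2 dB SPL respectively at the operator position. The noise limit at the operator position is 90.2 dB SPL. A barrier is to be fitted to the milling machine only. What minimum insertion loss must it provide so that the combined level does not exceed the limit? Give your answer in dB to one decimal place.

4.5 dB

Everything except the milling machine sums to 10^(87.2/10) = 5.248e+08 in linear terms, 87.20 dB SPL.
To meet 90.2 dB SPL overall, the treated milling machine may contribute at most 10^(90.2/10) − 5.248e+08 = 5.223e+08, i.e. 87.18 dB SPL.
Required insertion loss = 91.7 − 87.18 = 4.52 dB.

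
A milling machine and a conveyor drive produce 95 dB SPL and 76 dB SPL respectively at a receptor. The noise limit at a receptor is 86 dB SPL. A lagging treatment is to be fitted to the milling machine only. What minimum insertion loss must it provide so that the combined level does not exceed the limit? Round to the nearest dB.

9 dB

Fixed contribution from the other source: Σ 10^(L/10) = 10^(76/10) = 3.981e+07 (76.00 dB SPL).
The limit corresponds to 10^(86/10) = 3.981e+08; subtracting the fixed part leaves 3.583e+08 for the milling machine, i.e. 85.54 dB SPL.
So the milling machine must be reduced from 95 to 85.54 dB SPL: IL = 9.46 dB.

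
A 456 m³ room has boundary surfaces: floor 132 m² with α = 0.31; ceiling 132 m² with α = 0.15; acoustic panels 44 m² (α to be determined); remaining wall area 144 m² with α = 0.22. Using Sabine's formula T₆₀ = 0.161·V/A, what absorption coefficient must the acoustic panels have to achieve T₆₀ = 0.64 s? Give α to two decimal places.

0.51

Required total absorption A = 0.161·456/0.64 = 114.71 m².
Absorption from the other surfaces = 132·0.31 + 132·0.15 + 144·0.22 = 92.40 m², so the acoustic panels must supply 22.31 m² over 44 m².
α = 22.31/44 = 0.507.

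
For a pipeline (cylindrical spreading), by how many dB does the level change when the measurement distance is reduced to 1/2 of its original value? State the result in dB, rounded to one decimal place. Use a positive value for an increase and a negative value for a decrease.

Line-source spreading: ΔL = −10·log₁₀(r₂/r₁).
ΔL = −10·log₁₀(0.5) = +3.01 dB.

+3.0 dB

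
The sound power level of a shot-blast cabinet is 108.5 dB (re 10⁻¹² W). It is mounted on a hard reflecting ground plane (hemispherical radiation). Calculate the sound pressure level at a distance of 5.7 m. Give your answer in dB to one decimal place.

The power spreads over a hemisphere of area 2π·r², so L_p = L_w − 10·log₁₀(2π·r²).
2π·r² = 204.1 m², 10·log₁₀ of that is 23.099 dB.
L_p = 108.5 − 23.099 = 85.40 dB.

85.4 dB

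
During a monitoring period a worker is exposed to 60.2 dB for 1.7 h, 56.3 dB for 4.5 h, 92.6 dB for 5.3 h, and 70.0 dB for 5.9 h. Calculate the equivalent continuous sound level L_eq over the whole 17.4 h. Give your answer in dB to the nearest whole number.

87 dB

L_eq = 10·log₁₀[(1/T)·Σ tᵢ·10^(Lᵢ/10)] with T = 17.4 h.
Σ tᵢ·10^(Lᵢ/10) = 1.7·10^(60.2/10) + 4.5·10^(56.3/10) + 5.3·10^(92.6/10) + 5.9·10^(70.0/10) = 9.707e+09.
L_eq = 10·log₁₀(9.707e+09/17.4) = 87.47 dB.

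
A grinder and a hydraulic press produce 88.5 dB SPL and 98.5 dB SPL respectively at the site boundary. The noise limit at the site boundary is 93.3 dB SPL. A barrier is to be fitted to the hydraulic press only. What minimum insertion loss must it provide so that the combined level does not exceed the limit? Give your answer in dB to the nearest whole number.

7 dB

Fixed contribution from the other source: Σ 10^(L/10) = 10^(88.5/10) = 7.079e+08 (88.50 dB SPL).
To meet 93.3 dB SPL overall, the treated hydraulic press may contribute at most 10^(93.3/10) − 7.079e+08 = 1.430e+09, i.e. 91.55 dB SPL.
So the hydraulic press must be reduced from 98.5 to 91.55 dB SPL: IL = 6.95 dB.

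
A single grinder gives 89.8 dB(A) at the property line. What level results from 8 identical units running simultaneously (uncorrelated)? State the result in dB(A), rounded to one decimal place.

N identical incoherent sources raise the level by 10·log₁₀ N.
L_total = 89.8 + 10·log₁₀(8) = 89.8 + 9.031 = 98.83 dB(A).

98.8 dB(A)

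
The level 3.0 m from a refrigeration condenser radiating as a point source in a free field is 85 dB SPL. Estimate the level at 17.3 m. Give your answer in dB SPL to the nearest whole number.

70 dB SPL

Point-source attenuation: ΔL = 20·log₁₀(r₂/r₁) = 20·log₁₀(17.3/3.0) = 15.218 dB.
L₂ = 85 − 20·log₁₀(17.3/3.0) = 85 − 15.218 = 69.78 dB SPL.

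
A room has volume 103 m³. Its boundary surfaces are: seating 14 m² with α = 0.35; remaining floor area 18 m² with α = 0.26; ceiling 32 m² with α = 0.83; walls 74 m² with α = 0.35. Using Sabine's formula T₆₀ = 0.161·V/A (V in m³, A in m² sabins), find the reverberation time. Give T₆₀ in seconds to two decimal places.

0.27 s

Summing Sᵢαᵢ: 14·0.35 + 18·0.26 + 32·0.83 + 74·0.35 = 62.04 m².
T₆₀ = 0.161 × 103 / 62.04 = 0.267 s.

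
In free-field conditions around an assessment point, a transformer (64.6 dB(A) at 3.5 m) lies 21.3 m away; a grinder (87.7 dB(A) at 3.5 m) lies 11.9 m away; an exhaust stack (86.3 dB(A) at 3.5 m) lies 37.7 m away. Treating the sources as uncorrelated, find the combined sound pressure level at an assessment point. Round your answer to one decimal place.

77.4 dB(A)

Apply inverse-square spreading to bring every level to the receiver, then sum 10^(L/10).
transformer: 64.6 − 20·log₁₀(21.3/3.5) = 64.6 − 15.69 = 48.91 dB(A).
grinder: 87.7 − 20·log₁₀(11.9/3.5) = 87.7 − 10.63 = 77.07 dB(A).
exhaust stack: 86.3 − 20·log₁₀(37.7/3.5) = 86.3 − 20.65 = 65.65 dB(A).
Σ 10^(L/10) = 5.469e+07 → L_total = 10·log₁₀(5.469e+07) = 77.38 dB(A).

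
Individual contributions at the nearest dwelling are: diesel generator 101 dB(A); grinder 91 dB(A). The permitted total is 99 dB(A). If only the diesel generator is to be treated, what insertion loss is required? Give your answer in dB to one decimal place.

Fixed contribution from the other source: Σ 10^(L/10) = 10^(91/10) = 1.259e+09 (91.00 dB(A)).
The limit corresponds to 10^(99/10) = 7.943e+09; subtracting the fixed part leaves 6.684e+09 for the diesel generator, i.e. 98.25 dB(A).
So the diesel generator must be reduced from 101 to 98.25 dB(A): IL = 2.75 dB.

2.7 dB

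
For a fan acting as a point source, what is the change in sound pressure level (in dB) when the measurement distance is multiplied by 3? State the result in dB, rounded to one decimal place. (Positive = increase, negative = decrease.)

-9.5 dB

A point source loses 6 dB per doubling of distance; generally ΔL = −20·log₁₀(r₂/r₁).
ΔL = −20·log₁₀(3) = -9.54 dB.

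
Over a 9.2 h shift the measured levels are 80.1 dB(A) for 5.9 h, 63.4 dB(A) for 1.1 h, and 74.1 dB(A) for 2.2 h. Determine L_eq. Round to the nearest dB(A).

Weight each interval's intensity by its duration and average over T = 9.2 h:
Σ tᵢ·10^(Lᵢ/10) = 5.9·10^(80.1/10) + 1.1·10^(63.4/10) + 2.2·10^(74.1/10) = 6.627e+08.
L_eq = 10·log₁₀(6.627e+08/9.2) = 78.58 dB(A).

79 dB(A)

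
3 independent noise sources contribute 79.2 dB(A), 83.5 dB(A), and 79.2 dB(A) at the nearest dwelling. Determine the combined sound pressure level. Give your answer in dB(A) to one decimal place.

85.9 dB(A)

Incoherent sources combine by intensity addition: L_total = 10·log₁₀(Σ 10^(L_i/10)).
Σ 10^(L/10) = 10^(79.2/10) + 10^(83.5/10) + 10^(79.2/10) = 3.902e+08.
L_total = 10·log₁₀(3.902e+08) = 85.91 dB(A).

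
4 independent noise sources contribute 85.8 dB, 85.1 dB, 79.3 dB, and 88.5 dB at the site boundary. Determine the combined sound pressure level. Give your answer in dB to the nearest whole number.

For uncorrelated sources the intensities add, so convert each level to linear form, sum, and take 10·log₁₀ of the total.
Σ 10^(L/10) = 10^(85.8/10) + 10^(85.1/10) + 10^(79.3/10) + 10^(88.5/10) = 1.497e+09.
L_total = 10·log₁₀(1.497e+09) = 91.75 dB.

92 dB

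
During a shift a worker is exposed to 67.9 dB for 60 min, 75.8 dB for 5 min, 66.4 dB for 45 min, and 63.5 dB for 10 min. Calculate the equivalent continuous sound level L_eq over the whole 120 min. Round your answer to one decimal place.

L_eq = 10·log₁₀[(1/T)·Σ tᵢ·10^(Lᵢ/10)] with T = 120 min.
Σ tᵢ·10^(Lᵢ/10) = 60·10^(67.9/10) + 5·10^(75.8/10) + 45·10^(66.4/10) + 10·10^(63.5/10) = 7.789e+08.
L_eq = 10·log₁₀(7.789e+08/120) = 68.12 dB.

68.1 dB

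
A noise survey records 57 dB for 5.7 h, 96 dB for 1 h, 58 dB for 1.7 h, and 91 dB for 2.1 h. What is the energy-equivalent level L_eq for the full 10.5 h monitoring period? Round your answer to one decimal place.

Weight each interval's intensity by its duration and average over T = 10.5 h:
Σ tᵢ·10^(Lᵢ/10) = 5.7·10^(57/10) + 1·10^(96/10) + 1.7·10^(58/10) + 2.1·10^(91/10) = 6.629e+09.
L_eq = 10·log₁₀(6.629e+09/10.5) = 88.00 dB.

88.0 dB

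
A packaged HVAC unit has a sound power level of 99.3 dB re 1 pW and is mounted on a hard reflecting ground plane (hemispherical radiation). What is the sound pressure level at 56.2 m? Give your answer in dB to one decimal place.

56.3 dB

Free-field hemispherical radiation: L_p = L_w − 10·log₁₀(2π·r²), r = 56.2 m.
2π·r² = 1.985e+04 m², 10·log₁₀ of that is 42.977 dB.
L_p = 99.3 − 42.977 = 56.32 dB.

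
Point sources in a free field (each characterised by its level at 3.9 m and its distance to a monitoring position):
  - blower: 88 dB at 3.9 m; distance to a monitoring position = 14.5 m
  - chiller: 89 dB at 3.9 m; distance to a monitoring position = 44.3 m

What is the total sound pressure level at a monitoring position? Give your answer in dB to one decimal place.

Propagate each source to the receiver with L = L_ref − 20·log₁₀(r/r_ref), then add intensities.
blower: 88 − 20·log₁₀(14.5/3.9) = 88 − 11.41 = 76.59 dB.
chiller: 89 − 20·log₁₀(44.3/3.9) = 89 − 21.11 = 67.89 dB.
Σ 10^(L/10) = 5.180e+07 → L_total = 10·log₁₀(5.180e+07) = 77.14 dB.

77.1 dB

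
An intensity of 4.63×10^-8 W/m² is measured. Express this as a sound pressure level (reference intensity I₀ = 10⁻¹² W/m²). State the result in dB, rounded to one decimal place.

46.7 dB

I/I₀ = 4.63×10^-8/10⁻¹² = 4.63×10^4, and L = 10·log₁₀(I/I₀).
L = 10·(0.6656 + 4) = 46.66 dB.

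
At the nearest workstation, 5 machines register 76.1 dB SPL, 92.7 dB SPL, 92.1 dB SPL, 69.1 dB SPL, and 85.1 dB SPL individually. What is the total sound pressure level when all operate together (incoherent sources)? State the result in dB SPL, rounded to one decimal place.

For uncorrelated sources the intensities add, so convert each level to linear form, sum, and take 10·log₁₀ of the total.
Σ 10^(L/10) = 10^(76.1/10) + 10^(92.7/10) + 10^(92.1/10) + 10^(69.1/10) + 10^(85.1/10) = 3.856e+09.
L_total = 10·log₁₀(3.856e+09) = 95.86 dB SPL.

95.9 dB SPL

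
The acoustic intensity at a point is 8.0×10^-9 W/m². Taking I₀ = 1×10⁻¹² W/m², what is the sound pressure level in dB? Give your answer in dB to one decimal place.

39.0 dB

Dividing by I₀ shifts the exponent by 12: I/I₀ = 8.0×10^3.
L = 10·(0.9031 + 3) = 39.03 dB.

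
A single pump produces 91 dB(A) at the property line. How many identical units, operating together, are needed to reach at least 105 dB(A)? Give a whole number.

26

Need L₁ + 10·log₁₀ N ≥ 105, i.e. log₁₀ N ≥ 1.40.
N ≥ 10^(14.0/10) = 25.119, so N = 26.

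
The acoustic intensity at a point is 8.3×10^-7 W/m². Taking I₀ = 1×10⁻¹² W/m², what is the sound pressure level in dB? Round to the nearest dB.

Dividing by I₀ shifts the exponent by 12: I/I₀ = 8.3×10^5.
L = 10·(0.9191 + 5) = 59.19 dB.

59 dB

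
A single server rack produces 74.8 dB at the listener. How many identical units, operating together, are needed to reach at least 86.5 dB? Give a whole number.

15

N identical sources give L₁ + 10·log₁₀ N, so require 10·log₁₀ N ≥ 86.5 − 74.8 = 11.7 dB.
N ≥ 10^(11.7/10) = 14.791, so N = 15.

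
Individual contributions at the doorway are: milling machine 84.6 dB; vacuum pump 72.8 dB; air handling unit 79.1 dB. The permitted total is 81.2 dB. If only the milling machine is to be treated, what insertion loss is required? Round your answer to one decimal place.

Everything except the milling machine sums to 10^(72.8/10) + 10^(79.1/10) = 1.003e+08 in linear terms, 80.01 dB.
The limit corresponds to 10^(81.2/10) = 1.318e+08; subtracting the fixed part leaves 3.149e+07 for the milling machine, i.e. 74.98 dB.
So the milling machine must be reduced from 84.6 to 74.98 dB: IL = 9.62 dB.

9.6 dB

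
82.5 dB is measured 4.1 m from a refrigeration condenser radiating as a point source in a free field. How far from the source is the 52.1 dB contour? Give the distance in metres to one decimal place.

135.8 m

For a point source L₁ − L₂ = 20·log₁₀(r₂/r₁), so r₂ = r₁·10^((L₁−L₂)/20).
r₂ = 4.1·10^((82.5−52.1)/20) = 4.1·10^(30.4/20) = 135.76 m.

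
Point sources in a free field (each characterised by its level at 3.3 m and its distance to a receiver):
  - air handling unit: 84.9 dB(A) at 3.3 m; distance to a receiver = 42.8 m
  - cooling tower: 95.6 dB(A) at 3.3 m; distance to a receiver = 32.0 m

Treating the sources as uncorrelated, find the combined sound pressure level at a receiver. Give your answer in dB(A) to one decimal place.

76.1 dB(A)

Propagate each source to the receiver with L = L_ref − 20·log₁₀(r/r_ref), then add intensities.
air handling unit: 84.9 − 20·log₁₀(42.8/3.3) = 84.9 − 22.26 = 62.64 dB(A).
cooling tower: 95.6 − 20·log₁₀(32.0/3.3) = 95.6 − 19.73 = 75.87 dB(A).
Σ 10^(L/10) = 4.045e+07 → L_total = 10·log₁₀(4.045e+07) = 76.07 dB(A).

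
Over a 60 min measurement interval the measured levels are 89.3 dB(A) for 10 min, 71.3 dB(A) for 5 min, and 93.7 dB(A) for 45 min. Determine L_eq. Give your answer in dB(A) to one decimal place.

92.8 dB(A)

The energy average is taken in the linear domain: L_eq = 10·log₁₀[(Σ tᵢ·10^(Lᵢ/10))/T], T = 60 min.
Σ tᵢ·10^(Lᵢ/10) = 10·10^(89.3/10) + 5·10^(71.3/10) + 45·10^(93.7/10) = 1.141e+11.
L_eq = 10·log₁₀(1.141e+11/60) = 92.79 dB(A).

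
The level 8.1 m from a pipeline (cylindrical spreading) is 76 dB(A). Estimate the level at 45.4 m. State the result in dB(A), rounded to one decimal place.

Line-source attenuation: ΔL = 10·log₁₀(r₂/r₁) = 10·log₁₀(45.4/8.1) = 7.486 dB.
L₂ = 76 − 10·log₁₀(45.4/8.1) = 76 − 7.486 = 68.51 dB(A).

68.5 dB(A)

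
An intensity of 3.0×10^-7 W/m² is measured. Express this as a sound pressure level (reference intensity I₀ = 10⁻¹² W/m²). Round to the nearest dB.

L = 10·log₁₀(I/I₀) = 10·log₁₀(3.0×10^-7/10⁻¹²) = 10·log₁₀(3.0×10^5).
L = 10·(0.4771 + 5) = 54.77 dB.

55 dB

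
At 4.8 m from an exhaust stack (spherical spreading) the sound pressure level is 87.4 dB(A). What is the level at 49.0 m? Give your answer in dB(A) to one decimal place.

Spherical spreading from a point source gives a 20·log₁₀(r₂/r₁) drop.
L₂ = 87.4 − 20·log₁₀(49.0/4.8) = 87.4 − 20.179 = 67.22 dB(A).

67.2 dB(A)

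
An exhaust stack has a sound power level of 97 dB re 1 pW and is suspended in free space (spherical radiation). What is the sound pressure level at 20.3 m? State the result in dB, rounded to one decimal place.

59.9 dB

The power spreads over a sphere of area 4π·r², so L_p = L_w − 10·log₁₀(4π·r²).
4π·r² = 5178 m², 10·log₁₀ of that is 37.142 dB.
L_p = 97 − 37.142 = 59.86 dB.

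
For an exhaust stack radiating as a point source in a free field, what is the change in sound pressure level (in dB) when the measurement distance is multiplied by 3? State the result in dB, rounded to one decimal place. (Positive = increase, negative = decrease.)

Point-source spreading: ΔL = −20·log₁₀(r₂/r₁).
ΔL = −20·log₁₀(3) = -9.54 dB.

-9.5 dB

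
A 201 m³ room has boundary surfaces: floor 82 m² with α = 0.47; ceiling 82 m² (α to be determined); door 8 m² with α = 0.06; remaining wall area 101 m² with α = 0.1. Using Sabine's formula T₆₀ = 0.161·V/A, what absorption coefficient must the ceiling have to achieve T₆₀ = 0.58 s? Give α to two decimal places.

0.08

From T₆₀ = 0.161·V/A, the target T₆₀ = 0.58 s needs A = 0.161·201/0.58 = 55.79 m².
Absorption from the other surfaces = 82·0.47 + 8·0.06 + 101·0.1 = 49.12 m², so the ceiling must supply 6.67 m² over 82 m².
α = 6.67/82 = 0.081.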